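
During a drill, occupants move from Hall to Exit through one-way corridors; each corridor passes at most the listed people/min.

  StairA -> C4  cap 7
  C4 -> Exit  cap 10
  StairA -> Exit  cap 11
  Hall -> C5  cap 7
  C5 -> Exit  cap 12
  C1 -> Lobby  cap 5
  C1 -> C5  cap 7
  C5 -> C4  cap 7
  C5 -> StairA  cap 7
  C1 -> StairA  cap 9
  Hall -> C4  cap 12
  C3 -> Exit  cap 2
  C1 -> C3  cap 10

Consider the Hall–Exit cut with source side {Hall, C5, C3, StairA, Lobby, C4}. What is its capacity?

35

Edges leaving {Hall, C5, C3, StairA, Lobby, C4}: C5→Exit (12), C3→Exit (2), StairA→Exit (11), C4→Exit (10).
Cut capacity = 12 + 2 + 11 + 10 = 35.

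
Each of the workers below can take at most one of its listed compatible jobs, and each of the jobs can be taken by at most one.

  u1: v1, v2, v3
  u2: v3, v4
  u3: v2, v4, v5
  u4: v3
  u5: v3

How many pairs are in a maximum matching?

4

Unit-capacity flow: source→left, listed edges, right→sink; max matching = max flow.
Augmenting path u1→v1 (+1); matched 1.
Augmenting path u2→v3 (+1); matched 2.
Augmenting path u3→v2 (+1); matched 3.
Augmenting path u4→v3→u2→v4 (+1); matched 4.
No augmenting path remains; maximum matching = 4.
König certificate: {u1, u2, u3, v3} is a vertex cover of size 4 (every listed pair touches it), so no matching can be larger.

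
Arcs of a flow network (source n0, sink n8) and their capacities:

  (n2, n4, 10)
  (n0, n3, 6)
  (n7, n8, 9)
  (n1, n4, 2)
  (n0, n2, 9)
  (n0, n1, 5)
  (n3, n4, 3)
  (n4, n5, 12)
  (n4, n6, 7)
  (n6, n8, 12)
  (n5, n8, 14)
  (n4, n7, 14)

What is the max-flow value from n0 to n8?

Augment n0→n1→n4→n5→n8: bottleneck 2, flow now 2.
Augment n0→n2→n4→n5→n8: bottleneck 9, flow now 11.
Augment n0→n3→n4→n5→n8: bottleneck 1, flow now 12.
Augment n0→n3→n4→n6→n8: bottleneck 2, flow now 14.
No augmenting path remains; maximum flow = 14.
In the residual graph, reachable from n0: {n0, n1, n3}.
Min-cut edges: n0→n2 (9), n1→n4 (2), n3→n4 (3); capacity 9 + 2 + 3 = 14.
This cut is saturated, so no flow can exceed 14.

14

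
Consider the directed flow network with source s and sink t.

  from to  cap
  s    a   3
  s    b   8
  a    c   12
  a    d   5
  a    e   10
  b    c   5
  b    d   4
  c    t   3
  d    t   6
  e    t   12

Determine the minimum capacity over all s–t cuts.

Augment s→a→c→t: bottleneck 3, flow now 3.
Augment s→b→d→t: bottleneck 4, flow now 7.
Augment s→b→c→a→d→t: bottleneck 2, flow now 9. (uses reverse residual edge)
Augment s→b→c→a→e→t: bottleneck 1, flow now 10. (uses reverse residual edge)
No augmenting path remains; maximum flow = 10.
By max-flow min-cut, the minimum cut capacity equals the max flow.
In the residual graph, reachable from s: {s, b, c}.
Min-cut edges: s→a (3), b→d (4), c→t (3); capacity 3 + 4 + 3 = 10.

10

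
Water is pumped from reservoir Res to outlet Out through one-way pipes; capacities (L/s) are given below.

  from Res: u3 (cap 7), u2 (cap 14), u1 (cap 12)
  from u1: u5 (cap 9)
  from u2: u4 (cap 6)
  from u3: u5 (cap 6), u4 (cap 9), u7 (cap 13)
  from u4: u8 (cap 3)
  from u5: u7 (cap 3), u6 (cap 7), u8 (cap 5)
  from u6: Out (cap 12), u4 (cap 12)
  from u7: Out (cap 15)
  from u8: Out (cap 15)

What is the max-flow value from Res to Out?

Augment Res→u3→u7→Out: bottleneck 7, flow now 7.
Augment Res→u1→u5→u6→Out: bottleneck 7, flow now 14.
Augment Res→u1→u5→u7→Out: bottleneck 2, flow now 16.
Augment Res→u2→u4→u8→Out: bottleneck 3, flow now 19.
No augmenting path remains; maximum flow = 19.
In the residual graph, reachable from Res: {Res, u1, u2, u4}.
Min-cut edges: Res→u3 (7), u1→u5 (9), u4→u8 (3); capacity 7 + 9 + 3 = 19.
This cut is saturated, so no flow can exceed 19.

19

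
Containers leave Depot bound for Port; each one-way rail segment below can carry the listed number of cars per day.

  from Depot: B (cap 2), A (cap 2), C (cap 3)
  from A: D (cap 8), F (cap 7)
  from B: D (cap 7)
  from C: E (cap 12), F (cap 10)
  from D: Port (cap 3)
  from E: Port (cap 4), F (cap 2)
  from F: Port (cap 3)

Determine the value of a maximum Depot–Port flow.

Augment Depot→A→D→Port: bottleneck 2, flow now 2.
Augment Depot→B→D→Port: bottleneck 1, flow now 3.
Augment Depot→C→E→Port: bottleneck 3, flow now 6.
Augment Depot→B→D→A→F→Port: bottleneck 1, flow now 7. (uses reverse residual edge)
No augmenting path remains; maximum flow = 7.
In the residual graph, reachable from Depot: {Depot}.
Min-cut edges: Depot→A (2), Depot→B (2), Depot→C (3); capacity 2 + 2 + 3 = 7.
This cut is saturated, so no flow can exceed 7.

7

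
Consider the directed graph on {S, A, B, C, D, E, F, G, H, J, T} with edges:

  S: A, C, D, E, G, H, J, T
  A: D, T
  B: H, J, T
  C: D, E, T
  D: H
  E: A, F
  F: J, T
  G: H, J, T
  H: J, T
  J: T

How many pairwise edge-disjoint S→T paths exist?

7

Assign every edge capacity 1; by Menger, the answer equals the max flow.
Path S→T (+1); total 1.
Path S→A→T (+1); total 2.
Path S→C→T (+1); total 3.
Path S→G→T (+1); total 4.
Path S→H→T (+1); total 5.
Path S→J→T (+1); total 6.
Path S→E→F→T (+1); total 7.
No residual S→T path; max flow = 7.
Certifying cut of size 7: {H→T, J→T, S→A, S→C, S→E, S→G, S→T}.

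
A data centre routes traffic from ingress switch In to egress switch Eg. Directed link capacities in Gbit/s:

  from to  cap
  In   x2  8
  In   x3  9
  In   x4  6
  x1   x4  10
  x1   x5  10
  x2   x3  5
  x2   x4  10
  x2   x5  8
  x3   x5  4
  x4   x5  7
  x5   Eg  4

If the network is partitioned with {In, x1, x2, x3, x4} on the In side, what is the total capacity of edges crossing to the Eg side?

29

Edges leaving {In, x1, x2, x3, x4}: x1→x5 (10), x2→x5 (8), x3→x5 (4), x4→x5 (7).
Cut capacity = 10 + 8 + 4 + 7 = 29.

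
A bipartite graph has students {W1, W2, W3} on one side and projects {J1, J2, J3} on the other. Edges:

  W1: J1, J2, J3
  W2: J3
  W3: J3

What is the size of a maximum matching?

2

Unit-capacity flow: source→left, listed edges, right→sink; max matching = max flow.
Augmenting path W1→J1 (+1); matched 1.
Augmenting path W2→J3 (+1); matched 2.
No augmenting path remains; maximum matching = 2.
König certificate: {W1, J3} is a vertex cover of size 2 (every listed pair touches it), so no matching can be larger.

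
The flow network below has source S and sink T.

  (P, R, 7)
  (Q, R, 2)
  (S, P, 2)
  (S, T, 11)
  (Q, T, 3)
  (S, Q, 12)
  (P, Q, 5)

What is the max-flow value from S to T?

14

Augment S→T: bottleneck 11, flow now 11.
Augment S→Q→T: bottleneck 3, flow now 14.
No augmenting path remains; maximum flow = 14.
In the residual graph, reachable from S: {S, P, Q, R}.
Min-cut edges: S→T (11), Q→T (3); capacity 11 + 3 = 14.
This cut is saturated, so no flow can exceed 14.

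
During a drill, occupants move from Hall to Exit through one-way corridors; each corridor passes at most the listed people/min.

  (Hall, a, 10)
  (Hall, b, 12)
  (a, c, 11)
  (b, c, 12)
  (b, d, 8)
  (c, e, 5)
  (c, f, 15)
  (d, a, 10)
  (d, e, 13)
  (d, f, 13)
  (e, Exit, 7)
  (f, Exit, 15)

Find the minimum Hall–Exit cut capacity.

Augment Hall→a→c→e→Exit: bottleneck 5, flow now 5.
Augment Hall→a→c→f→Exit: bottleneck 5, flow now 10.
Augment Hall→b→c→f→Exit: bottleneck 10, flow now 20.
Augment Hall→b→d→e→Exit: bottleneck 2, flow now 22.
No augmenting path remains; maximum flow = 22.
By max-flow min-cut, the minimum cut capacity equals the max flow.
In the residual graph, reachable from Hall: {Hall}.
Min-cut edges: Hall→a (10), Hall→b (12); capacity 10 + 12 = 22.

22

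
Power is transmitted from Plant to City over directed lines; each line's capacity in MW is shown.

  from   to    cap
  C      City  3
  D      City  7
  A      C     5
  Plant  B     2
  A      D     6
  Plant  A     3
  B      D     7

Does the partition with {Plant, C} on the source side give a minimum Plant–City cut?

No — its capacity is 8, but the minimum cut has capacity 5.

Given cut capacity: 3 + 2 + 3 = 8.
Augment Plant→A→C→City: bottleneck 3, flow now 3.
Augment Plant→B→D→City: bottleneck 2, flow now 5.
No augmenting path remains; maximum flow = 5.
In the residual graph, reachable from Plant: {Plant}.
Min-cut edges: Plant→A (3), Plant→B (2); capacity 3 + 2 = 5.
Cut capacity 8 exceeds the max flow 5, so it is not minimum.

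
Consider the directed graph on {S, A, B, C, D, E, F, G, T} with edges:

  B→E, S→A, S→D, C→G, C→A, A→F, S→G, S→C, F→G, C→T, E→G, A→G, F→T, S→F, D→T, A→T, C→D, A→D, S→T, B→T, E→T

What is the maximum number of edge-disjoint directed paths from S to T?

Assign every edge capacity 1; by Menger, the answer equals the max flow.
Path S→T (+1); total 1.
Path S→A→T (+1); total 2.
Path S→C→T (+1); total 3.
Path S→D→T (+1); total 4.
Path S→F→T (+1); total 5.
No residual S→T path; max flow = 5.
Certifying cut of size 5: {S→A, S→C, S→D, S→F, S→T}.

5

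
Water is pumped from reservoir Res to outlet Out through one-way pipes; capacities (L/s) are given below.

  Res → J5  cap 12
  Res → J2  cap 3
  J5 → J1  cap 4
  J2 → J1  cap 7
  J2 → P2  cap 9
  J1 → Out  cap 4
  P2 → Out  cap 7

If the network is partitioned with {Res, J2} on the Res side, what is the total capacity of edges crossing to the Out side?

28

Edges leaving {Res, J2}: Res→J5 (12), J2→J1 (7), J2→P2 (9).
Cut capacity = 12 + 7 + 9 = 28.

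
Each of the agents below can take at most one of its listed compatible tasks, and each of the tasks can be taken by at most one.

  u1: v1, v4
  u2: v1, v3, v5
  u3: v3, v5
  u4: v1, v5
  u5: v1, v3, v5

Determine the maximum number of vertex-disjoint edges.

4

Unit-capacity flow: source→left, listed edges, right→sink; max matching = max flow.
Augmenting path u1→v1 (+1); matched 1.
Augmenting path u2→v3 (+1); matched 2.
Augmenting path u3→v5 (+1); matched 3.
Augmenting path u4→v1→u1→v4 (+1); matched 4.
No augmenting path remains; maximum matching = 4.
König certificate: {u1, v1, v3, v5} is a vertex cover of size 4 (every listed pair touches it), so no matching can be larger.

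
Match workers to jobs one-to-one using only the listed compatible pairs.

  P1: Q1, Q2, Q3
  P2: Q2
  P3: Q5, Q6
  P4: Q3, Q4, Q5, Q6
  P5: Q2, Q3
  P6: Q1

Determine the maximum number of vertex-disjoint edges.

5

Unit-capacity flow: source→left, listed edges, right→sink; max matching = max flow.
Augmenting path P1→Q1 (+1); matched 1.
Augmenting path P2→Q2 (+1); matched 2.
Augmenting path P3→Q5 (+1); matched 3.
Augmenting path P4→Q3 (+1); matched 4.
Augmenting path P5→Q3→P4→Q4 (+1); matched 5.
No augmenting path remains; maximum matching = 5.
König certificate: {P3, P4, Q1, Q2, Q3} is a vertex cover of size 5 (every listed pair touches it), so no matching can be larger.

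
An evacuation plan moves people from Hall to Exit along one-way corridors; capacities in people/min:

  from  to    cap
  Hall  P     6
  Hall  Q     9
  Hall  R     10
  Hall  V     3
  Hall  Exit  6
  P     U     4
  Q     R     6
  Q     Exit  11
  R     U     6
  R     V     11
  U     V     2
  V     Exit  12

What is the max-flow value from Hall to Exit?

27

Augment Hall→Exit: bottleneck 6, flow now 6.
Augment Hall→Q→Exit: bottleneck 9, flow now 15.
Augment Hall→V→Exit: bottleneck 3, flow now 18.
Augment Hall→R→V→Exit: bottleneck 9, flow now 27.
No augmenting path remains; maximum flow = 27.
In the residual graph, reachable from Hall: {Hall, P, R, U, V}.
Min-cut edges: Hall→Q (9), Hall→Exit (6), V→Exit (12); capacity 9 + 6 + 12 = 27.
This cut is saturated, so no flow can exceed 27.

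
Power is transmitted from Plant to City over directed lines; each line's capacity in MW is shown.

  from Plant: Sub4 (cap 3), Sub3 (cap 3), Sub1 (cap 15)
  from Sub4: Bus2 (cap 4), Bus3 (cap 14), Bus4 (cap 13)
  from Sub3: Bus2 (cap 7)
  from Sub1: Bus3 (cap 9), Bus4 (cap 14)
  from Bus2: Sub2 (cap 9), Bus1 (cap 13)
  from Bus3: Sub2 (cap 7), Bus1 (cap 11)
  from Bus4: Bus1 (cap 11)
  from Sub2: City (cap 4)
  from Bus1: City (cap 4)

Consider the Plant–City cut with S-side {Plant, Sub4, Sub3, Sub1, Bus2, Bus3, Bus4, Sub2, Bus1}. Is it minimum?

Given cut capacity: 4 + 4 = 8.
Augment Plant→Sub4→Bus2→Sub2→City: bottleneck 3, flow now 3.
Augment Plant→Sub3→Bus2→Sub2→City: bottleneck 1, flow now 4.
Augment Plant→Sub3→Bus2→Bus1→City: bottleneck 2, flow now 6.
Augment Plant→Sub1→Bus3→Bus1→City: bottleneck 2, flow now 8.
No augmenting path remains; maximum flow = 8.
Cut capacity 8 equals the max flow, so it is a minimum cut.

Yes — it is a minimum cut (capacity 8).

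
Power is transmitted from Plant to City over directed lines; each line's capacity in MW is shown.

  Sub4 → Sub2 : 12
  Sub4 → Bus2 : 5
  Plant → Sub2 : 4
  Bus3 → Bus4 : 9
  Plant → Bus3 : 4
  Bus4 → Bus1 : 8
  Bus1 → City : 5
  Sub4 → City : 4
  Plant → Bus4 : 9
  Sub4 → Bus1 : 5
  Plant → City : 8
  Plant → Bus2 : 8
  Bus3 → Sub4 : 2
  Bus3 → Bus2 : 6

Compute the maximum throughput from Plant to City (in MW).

15

Augment Plant→City: bottleneck 8, flow now 8.
Augment Plant→Bus3→Sub4→City: bottleneck 2, flow now 10.
Augment Plant→Bus4→Bus1→City: bottleneck 5, flow now 15.
No augmenting path remains; maximum flow = 15.
In the residual graph, reachable from Plant: {Plant, Bus3, Bus4, Bus1, Sub2, Bus2}.
Min-cut edges: Plant→City (8), Bus3→Sub4 (2), Bus1→City (5); capacity 8 + 2 + 5 = 15.
This cut is saturated, so no flow can exceed 15.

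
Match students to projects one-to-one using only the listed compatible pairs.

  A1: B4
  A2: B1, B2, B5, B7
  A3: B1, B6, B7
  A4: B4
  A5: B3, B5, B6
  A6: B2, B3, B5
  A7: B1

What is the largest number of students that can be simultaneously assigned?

Unit-capacity flow: source→left, listed edges, right→sink; max matching = max flow.
Augmenting path A1→B4 (+1); matched 1.
Augmenting path A2→B1 (+1); matched 2.
Augmenting path A3→B6 (+1); matched 3.
Augmenting path A5→B3 (+1); matched 4.
Augmenting path A6→B2 (+1); matched 5.
Augmenting path A7→B1→A2→B5 (+1); matched 6.
No augmenting path remains; maximum matching = 6.
König certificate: {A2, A3, A5, A6, A7, B4} is a vertex cover of size 6 (every listed pair touches it), so no matching can be larger.

6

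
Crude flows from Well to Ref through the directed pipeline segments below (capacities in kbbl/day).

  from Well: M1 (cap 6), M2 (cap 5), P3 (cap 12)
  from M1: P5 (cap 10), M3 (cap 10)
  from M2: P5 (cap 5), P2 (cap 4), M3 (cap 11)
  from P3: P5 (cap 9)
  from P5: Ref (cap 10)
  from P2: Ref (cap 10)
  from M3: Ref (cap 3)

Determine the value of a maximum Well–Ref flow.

Augment Well→M1→P5→Ref: bottleneck 6, flow now 6.
Augment Well→M2→P5→Ref: bottleneck 4, flow now 10.
Augment Well→M2→P2→Ref: bottleneck 1, flow now 11.
Augment Well→P3→P5→M1→M3→Ref: bottleneck 3, flow now 14. (uses reverse residual edge)
Augment Well→P3→P5→M2→P2→Ref: bottleneck 3, flow now 17. (uses reverse residual edge)
No augmenting path remains; maximum flow = 17.
In the residual graph, reachable from Well: {Well, M1, M2, P3, P5, M3}.
Min-cut edges: M2→P2 (4), P5→Ref (10), M3→Ref (3); capacity 4 + 10 + 3 = 17.
This cut is saturated, so no flow can exceed 17.

17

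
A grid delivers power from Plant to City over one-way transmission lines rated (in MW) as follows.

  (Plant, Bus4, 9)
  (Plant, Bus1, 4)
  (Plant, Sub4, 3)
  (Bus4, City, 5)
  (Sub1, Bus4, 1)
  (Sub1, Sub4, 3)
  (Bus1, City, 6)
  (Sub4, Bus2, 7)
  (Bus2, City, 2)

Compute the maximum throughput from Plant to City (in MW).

Augment Plant→Bus4→City: bottleneck 5, flow now 5.
Augment Plant→Bus1→City: bottleneck 4, flow now 9.
Augment Plant→Sub4→Bus2→City: bottleneck 2, flow now 11.
No augmenting path remains; maximum flow = 11.
In the residual graph, reachable from Plant: {Plant, Bus4, Sub4, Bus2}.
Min-cut edges: Plant→Bus1 (4), Bus4→City (5), Bus2→City (2); capacity 4 + 5 + 2 = 11.
This cut is saturated, so no flow can exceed 11.

11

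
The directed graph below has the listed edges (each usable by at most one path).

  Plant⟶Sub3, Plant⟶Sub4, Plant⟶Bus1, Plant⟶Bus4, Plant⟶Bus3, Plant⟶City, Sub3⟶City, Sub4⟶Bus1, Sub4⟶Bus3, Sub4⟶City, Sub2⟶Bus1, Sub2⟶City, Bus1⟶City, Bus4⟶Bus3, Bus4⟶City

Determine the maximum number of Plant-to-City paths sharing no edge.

Assign every edge capacity 1; by Menger, the answer equals the max flow.
Path Plant→City (+1); total 1.
Path Plant→Sub3→City (+1); total 2.
Path Plant→Sub4→City (+1); total 3.
Path Plant→Bus1→City (+1); total 4.
Path Plant→Bus4→City (+1); total 5.
No residual Plant→City path; max flow = 5.
Certifying cut of size 5: {Plant→Bus1, Plant→Bus4, Plant→City, Plant→Sub3, Plant→Sub4}.

5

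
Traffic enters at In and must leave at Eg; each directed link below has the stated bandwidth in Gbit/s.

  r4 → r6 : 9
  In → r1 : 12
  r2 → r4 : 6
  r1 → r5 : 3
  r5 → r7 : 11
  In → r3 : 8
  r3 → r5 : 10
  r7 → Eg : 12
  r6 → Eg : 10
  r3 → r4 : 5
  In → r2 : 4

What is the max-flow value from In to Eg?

15

Augment In→r1→r5→r7→Eg: bottleneck 3, flow now 3.
Augment In→r2→r4→r6→Eg: bottleneck 4, flow now 7.
Augment In→r3→r4→r6→Eg: bottleneck 5, flow now 12.
Augment In→r3→r5→r7→Eg: bottleneck 3, flow now 15.
No augmenting path remains; maximum flow = 15.
In the residual graph, reachable from In: {In, r1}.
Min-cut edges: In→r2 (4), In→r3 (8), r1→r5 (3); capacity 4 + 8 + 3 = 15.
This cut is saturated, so no flow can exceed 15.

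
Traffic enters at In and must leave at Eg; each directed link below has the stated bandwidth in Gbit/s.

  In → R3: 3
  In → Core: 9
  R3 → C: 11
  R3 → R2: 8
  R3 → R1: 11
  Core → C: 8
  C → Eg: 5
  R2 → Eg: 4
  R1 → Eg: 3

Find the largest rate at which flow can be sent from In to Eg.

8

Augment In→R3→C→Eg: bottleneck 3, flow now 3.
Augment In→Core→C→Eg: bottleneck 2, flow now 5.
Augment In→Core→C→R3→R2→Eg: bottleneck 3, flow now 8. (uses reverse residual edge)
No augmenting path remains; maximum flow = 8.
In the residual graph, reachable from In: {In, Core, C}.
Min-cut edges: In→R3 (3), C→Eg (5); capacity 3 + 5 = 8.
This cut is saturated, so no flow can exceed 8.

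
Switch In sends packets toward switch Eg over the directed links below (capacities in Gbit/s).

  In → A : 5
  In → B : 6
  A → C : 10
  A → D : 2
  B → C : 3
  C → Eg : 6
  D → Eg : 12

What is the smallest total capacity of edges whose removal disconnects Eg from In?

8

Augment In→A→C→Eg: bottleneck 5, flow now 5.
Augment In→B→C→Eg: bottleneck 1, flow now 6.
Augment In→B→C→A→D→Eg: bottleneck 2, flow now 8. (uses reverse residual edge)
No augmenting path remains; maximum flow = 8.
By max-flow min-cut, the minimum cut capacity equals the max flow.
In the residual graph, reachable from In: {In, B}.
Min-cut edges: In→A (5), B→C (3); capacity 5 + 3 = 8.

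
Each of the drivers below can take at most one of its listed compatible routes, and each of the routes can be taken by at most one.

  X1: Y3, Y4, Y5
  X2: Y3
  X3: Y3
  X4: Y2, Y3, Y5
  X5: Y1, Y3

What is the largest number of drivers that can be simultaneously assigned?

4

Unit-capacity flow: source→left, listed edges, right→sink; max matching = max flow.
Augmenting path X1→Y3 (+1); matched 1.
Augmenting path X4→Y2 (+1); matched 2.
Augmenting path X5→Y1 (+1); matched 3.
Augmenting path X2→Y3→X1→Y4 (+1); matched 4.
No augmenting path remains; maximum matching = 4.
König certificate: {X1, X4, X5, Y3} is a vertex cover of size 4 (every listed pair touches it), so no matching can be larger.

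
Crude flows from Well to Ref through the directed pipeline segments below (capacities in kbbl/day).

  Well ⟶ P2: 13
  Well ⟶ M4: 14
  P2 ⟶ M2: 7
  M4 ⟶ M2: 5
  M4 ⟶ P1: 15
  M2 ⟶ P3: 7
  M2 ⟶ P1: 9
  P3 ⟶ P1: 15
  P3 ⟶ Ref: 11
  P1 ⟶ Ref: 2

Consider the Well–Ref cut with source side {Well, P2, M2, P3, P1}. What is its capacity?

Edges leaving {Well, P2, M2, P3, P1}: Well→M4 (14), P3→Ref (11), P1→Ref (2).
Cut capacity = 14 + 11 + 2 = 27.

27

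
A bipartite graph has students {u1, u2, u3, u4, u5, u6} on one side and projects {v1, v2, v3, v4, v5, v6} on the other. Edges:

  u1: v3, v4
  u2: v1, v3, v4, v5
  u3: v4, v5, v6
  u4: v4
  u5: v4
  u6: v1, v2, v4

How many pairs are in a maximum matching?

Unit-capacity flow: source→left, listed edges, right→sink; max matching = max flow.
Augmenting path u1→v3 (+1); matched 1.
Augmenting path u2→v1 (+1); matched 2.
Augmenting path u3→v4 (+1); matched 3.
Augmenting path u6→v2 (+1); matched 4.
Augmenting path u4→v4→u3→v5 (+1); matched 5.
No augmenting path remains; maximum matching = 5.
König certificate: {u1, u2, u3, u6, v4} is a vertex cover of size 5 (every listed pair touches it), so no matching can be larger.

5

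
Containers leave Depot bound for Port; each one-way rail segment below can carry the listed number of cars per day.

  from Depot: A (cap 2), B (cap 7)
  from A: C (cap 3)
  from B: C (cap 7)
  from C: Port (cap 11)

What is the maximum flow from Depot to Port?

Augment Depot→A→C→Port: bottleneck 2, flow now 2.
Augment Depot→B→C→Port: bottleneck 7, flow now 9.
No augmenting path remains; maximum flow = 9.
In the residual graph, reachable from Depot: {Depot}.
Min-cut edges: Depot→A (2), Depot→B (7); capacity 2 + 7 = 9.
This cut is saturated, so no flow can exceed 9.

9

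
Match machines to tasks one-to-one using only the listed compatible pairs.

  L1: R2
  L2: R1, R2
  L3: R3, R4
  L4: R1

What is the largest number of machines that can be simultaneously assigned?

Unit-capacity flow: source→left, listed edges, right→sink; max matching = max flow.
Augmenting path L1→R2 (+1); matched 1.
Augmenting path L2→R1 (+1); matched 2.
Augmenting path L3→R3 (+1); matched 3.
No augmenting path remains; maximum matching = 3.
König certificate: {L3, R1, R2} is a vertex cover of size 3 (every listed pair touches it), so no matching can be larger.

3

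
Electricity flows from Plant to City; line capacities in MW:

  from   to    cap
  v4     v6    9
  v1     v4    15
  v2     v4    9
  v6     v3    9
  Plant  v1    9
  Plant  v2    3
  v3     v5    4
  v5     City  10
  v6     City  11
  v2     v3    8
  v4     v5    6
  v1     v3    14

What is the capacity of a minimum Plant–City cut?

12

Augment Plant→v1→v3→v5→City: bottleneck 4, flow now 4.
Augment Plant→v1→v4→v5→City: bottleneck 5, flow now 9.
Augment Plant→v2→v4→v5→City: bottleneck 1, flow now 10.
Augment Plant→v2→v4→v6→City: bottleneck 2, flow now 12.
No augmenting path remains; maximum flow = 12.
By max-flow min-cut, the minimum cut capacity equals the max flow.
In the residual graph, reachable from Plant: {Plant}.
Min-cut edges: Plant→v1 (9), Plant→v2 (3); capacity 9 + 3 = 12.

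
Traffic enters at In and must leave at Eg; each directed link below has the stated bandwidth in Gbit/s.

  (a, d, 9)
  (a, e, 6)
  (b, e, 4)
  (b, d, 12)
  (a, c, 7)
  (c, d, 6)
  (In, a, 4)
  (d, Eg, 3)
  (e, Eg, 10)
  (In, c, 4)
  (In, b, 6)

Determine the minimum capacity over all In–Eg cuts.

11

Augment In→a→d→Eg: bottleneck 3, flow now 3.
Augment In→a→e→Eg: bottleneck 1, flow now 4.
Augment In→b→e→Eg: bottleneck 4, flow now 8.
Augment In→b→d→a→e→Eg: bottleneck 2, flow now 10. (uses reverse residual edge)
Augment In→c→d→a→e→Eg: bottleneck 1, flow now 11. (uses reverse residual edge)
No augmenting path remains; maximum flow = 11.
By max-flow min-cut, the minimum cut capacity equals the max flow.
In the residual graph, reachable from In: {In, b, c, d}.
Min-cut edges: In→a (4), b→e (4), d→Eg (3); capacity 4 + 4 + 3 = 11.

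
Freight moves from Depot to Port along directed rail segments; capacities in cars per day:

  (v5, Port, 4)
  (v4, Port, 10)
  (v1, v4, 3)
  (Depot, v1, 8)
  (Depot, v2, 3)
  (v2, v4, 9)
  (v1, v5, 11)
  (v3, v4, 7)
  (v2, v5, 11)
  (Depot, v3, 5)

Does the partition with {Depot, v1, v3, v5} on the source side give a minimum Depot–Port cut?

Given cut capacity: 3 + 3 + 7 + 4 = 17.
Augment Depot→v1→v4→Port: bottleneck 3, flow now 3.
Augment Depot→v1→v5→Port: bottleneck 4, flow now 7.
Augment Depot→v2→v4→Port: bottleneck 3, flow now 10.
Augment Depot→v3→v4→Port: bottleneck 4, flow now 14.
No augmenting path remains; maximum flow = 14.
In the residual graph, reachable from Depot: {Depot, v1, v2, v3, v4, v5}.
Min-cut edges: v4→Port (10), v5→Port (4); capacity 10 + 4 = 14.
Cut capacity 17 exceeds the max flow 14, so it is not minimum.

No — its capacity is 17, but the minimum cut has capacity 14.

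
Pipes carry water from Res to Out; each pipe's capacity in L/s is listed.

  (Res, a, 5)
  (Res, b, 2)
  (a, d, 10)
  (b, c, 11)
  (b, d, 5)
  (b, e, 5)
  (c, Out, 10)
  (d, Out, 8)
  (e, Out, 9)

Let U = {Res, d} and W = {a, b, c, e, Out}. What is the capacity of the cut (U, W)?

Edges leaving {Res, d}: Res→a (5), Res→b (2), d→Out (8).
Cut capacity = 5 + 2 + 8 = 15.

15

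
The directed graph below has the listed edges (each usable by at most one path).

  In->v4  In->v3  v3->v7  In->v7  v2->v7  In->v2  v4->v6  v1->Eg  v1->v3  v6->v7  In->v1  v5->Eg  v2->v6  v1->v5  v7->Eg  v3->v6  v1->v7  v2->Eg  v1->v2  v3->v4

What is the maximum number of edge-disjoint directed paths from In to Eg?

3

Assign every edge capacity 1; by Menger, the answer equals the max flow.
Path In→v1→Eg (+1); total 1.
Path In→v2→Eg (+1); total 2.
Path In→v7→Eg (+1); total 3.
No residual In→Eg path; max flow = 3.
Certifying cut of size 3: {In→v1, In→v2, v7→Eg}.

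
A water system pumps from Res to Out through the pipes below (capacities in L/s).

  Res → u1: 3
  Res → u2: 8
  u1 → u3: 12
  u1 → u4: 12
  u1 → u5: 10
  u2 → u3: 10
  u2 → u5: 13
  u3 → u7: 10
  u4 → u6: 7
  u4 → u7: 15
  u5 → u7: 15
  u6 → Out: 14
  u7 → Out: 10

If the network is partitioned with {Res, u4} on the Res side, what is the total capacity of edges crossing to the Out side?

Edges leaving {Res, u4}: Res→u1 (3), Res→u2 (8), u4→u6 (7), u4→u7 (15).
Cut capacity = 3 + 8 + 7 + 15 = 33.

33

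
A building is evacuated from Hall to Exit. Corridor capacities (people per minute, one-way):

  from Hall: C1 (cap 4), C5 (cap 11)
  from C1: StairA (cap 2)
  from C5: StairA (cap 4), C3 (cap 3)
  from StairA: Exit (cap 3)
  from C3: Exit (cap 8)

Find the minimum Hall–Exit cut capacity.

Augment Hall→C1→StairA→Exit: bottleneck 2, flow now 2.
Augment Hall→C5→StairA→Exit: bottleneck 1, flow now 3.
Augment Hall→C5→C3→Exit: bottleneck 3, flow now 6.
No augmenting path remains; maximum flow = 6.
By max-flow min-cut, the minimum cut capacity equals the max flow.
In the residual graph, reachable from Hall: {Hall, C1, C5, StairA}.
Min-cut edges: C5→C3 (3), StairA→Exit (3); capacity 3 + 3 = 6.

6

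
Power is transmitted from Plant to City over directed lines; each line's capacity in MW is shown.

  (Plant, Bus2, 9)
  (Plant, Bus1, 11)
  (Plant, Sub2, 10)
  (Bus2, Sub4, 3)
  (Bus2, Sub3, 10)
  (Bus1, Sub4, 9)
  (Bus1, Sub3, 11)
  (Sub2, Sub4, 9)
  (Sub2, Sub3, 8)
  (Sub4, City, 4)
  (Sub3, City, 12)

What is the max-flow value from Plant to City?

16

Augment Plant→Bus2→Sub4→City: bottleneck 3, flow now 3.
Augment Plant→Bus2→Sub3→City: bottleneck 6, flow now 9.
Augment Plant→Bus1→Sub4→City: bottleneck 1, flow now 10.
Augment Plant→Bus1→Sub3→City: bottleneck 6, flow now 16.
No augmenting path remains; maximum flow = 16.
In the residual graph, reachable from Plant: {Plant, Bus2, Bus1, Sub2, Sub4, Sub3}.
Min-cut edges: Sub4→City (4), Sub3→City (12); capacity 4 + 12 = 16.
This cut is saturated, so no flow can exceed 16.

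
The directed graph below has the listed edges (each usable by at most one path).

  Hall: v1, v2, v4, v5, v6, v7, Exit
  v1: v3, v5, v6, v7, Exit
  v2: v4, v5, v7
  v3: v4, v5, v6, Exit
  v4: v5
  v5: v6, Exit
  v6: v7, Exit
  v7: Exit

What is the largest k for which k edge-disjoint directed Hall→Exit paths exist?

Assign every edge capacity 1; by Menger, the answer equals the max flow.
Path Hall→Exit (+1); total 1.
Path Hall→v1→Exit (+1); total 2.
Path Hall→v5→Exit (+1); total 3.
Path Hall→v6→Exit (+1); total 4.
Path Hall→v7→Exit (+1); total 5.
No residual Hall→Exit path; max flow = 5.
Certifying cut of size 5: {Hall→Exit, Hall→v1, v5→Exit, v6→Exit, v7→Exit}.

5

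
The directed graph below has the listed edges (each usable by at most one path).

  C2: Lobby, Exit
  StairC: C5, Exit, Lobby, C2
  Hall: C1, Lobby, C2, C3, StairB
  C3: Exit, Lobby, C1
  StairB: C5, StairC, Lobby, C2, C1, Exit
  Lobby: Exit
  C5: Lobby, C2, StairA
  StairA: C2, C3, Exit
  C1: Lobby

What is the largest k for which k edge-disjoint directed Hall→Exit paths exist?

4

Assign every edge capacity 1; by Menger, the answer equals the max flow.
Path Hall→StairB→Exit (+1); total 1.
Path Hall→C2→Exit (+1); total 2.
Path Hall→C3→Exit (+1); total 3.
Path Hall→Lobby→Exit (+1); total 4.
No residual Hall→Exit path; max flow = 4.
Certifying cut of size 4: {Hall→C2, Hall→C3, Hall→StairB, Lobby→Exit}.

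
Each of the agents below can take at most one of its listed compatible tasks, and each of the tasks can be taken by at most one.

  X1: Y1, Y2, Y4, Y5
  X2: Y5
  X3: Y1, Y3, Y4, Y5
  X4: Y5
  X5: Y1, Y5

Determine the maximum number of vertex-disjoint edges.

4

Unit-capacity flow: source→left, listed edges, right→sink; max matching = max flow.
Augmenting path X1→Y1 (+1); matched 1.
Augmenting path X2→Y5 (+1); matched 2.
Augmenting path X3→Y3 (+1); matched 3.
Augmenting path X5→Y1→X1→Y2 (+1); matched 4.
No augmenting path remains; maximum matching = 4.
König certificate: {X1, X3, X5, Y5} is a vertex cover of size 4 (every listed pair touches it), so no matching can be larger.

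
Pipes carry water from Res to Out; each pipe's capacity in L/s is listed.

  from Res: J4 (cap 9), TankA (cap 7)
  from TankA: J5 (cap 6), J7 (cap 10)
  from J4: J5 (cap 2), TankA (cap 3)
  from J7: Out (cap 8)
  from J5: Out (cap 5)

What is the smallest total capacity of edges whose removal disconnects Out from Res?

12

Augment Res→TankA→J7→Out: bottleneck 7, flow now 7.
Augment Res→J4→J5→Out: bottleneck 2, flow now 9.
Augment Res→J4→TankA→J7→Out: bottleneck 1, flow now 10.
Augment Res→J4→TankA→J5→Out: bottleneck 2, flow now 12.
No augmenting path remains; maximum flow = 12.
By max-flow min-cut, the minimum cut capacity equals the max flow.
In the residual graph, reachable from Res: {Res, J4}.
Min-cut edges: Res→TankA (7), J4→TankA (3), J4→J5 (2); capacity 7 + 3 + 2 = 12.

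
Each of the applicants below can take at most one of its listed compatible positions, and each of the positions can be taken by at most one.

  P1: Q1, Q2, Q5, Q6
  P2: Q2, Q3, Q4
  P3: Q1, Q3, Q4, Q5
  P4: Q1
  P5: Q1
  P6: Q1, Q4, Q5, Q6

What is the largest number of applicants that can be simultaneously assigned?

Unit-capacity flow: source→left, listed edges, right→sink; max matching = max flow.
Augmenting path P1→Q1 (+1); matched 1.
Augmenting path P2→Q2 (+1); matched 2.
Augmenting path P3→Q3 (+1); matched 3.
Augmenting path P6→Q4 (+1); matched 4.
Augmenting path P4→Q1→P1→Q5 (+1); matched 5.
No augmenting path remains; maximum matching = 5.
König certificate: {P1, P2, P3, P6, Q1} is a vertex cover of size 5 (every listed pair touches it), so no matching can be larger.

5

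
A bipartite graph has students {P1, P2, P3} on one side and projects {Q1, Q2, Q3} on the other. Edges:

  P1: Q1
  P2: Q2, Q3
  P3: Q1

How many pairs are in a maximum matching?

Unit-capacity flow: source→left, listed edges, right→sink; max matching = max flow.
Augmenting path P1→Q1 (+1); matched 1.
Augmenting path P2→Q2 (+1); matched 2.
No augmenting path remains; maximum matching = 2.
König certificate: {P2, Q1} is a vertex cover of size 2 (every listed pair touches it), so no matching can be larger.

2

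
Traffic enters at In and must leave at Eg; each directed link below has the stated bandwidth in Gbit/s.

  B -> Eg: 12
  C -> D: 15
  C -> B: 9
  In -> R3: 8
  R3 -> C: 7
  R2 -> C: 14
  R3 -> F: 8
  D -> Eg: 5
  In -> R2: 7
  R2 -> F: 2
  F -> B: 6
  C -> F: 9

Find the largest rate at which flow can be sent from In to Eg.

15

Augment In→R3→F→B→Eg: bottleneck 6, flow now 6.
Augment In→R3→C→D→Eg: bottleneck 2, flow now 8.
Augment In→R2→C→D→Eg: bottleneck 3, flow now 11.
Augment In→R2→C→B→Eg: bottleneck 4, flow now 15.
No augmenting path remains; maximum flow = 15.
In the residual graph, reachable from In: {In}.
Min-cut edges: In→R3 (8), In→R2 (7); capacity 8 + 7 = 15.
This cut is saturated, so no flow can exceed 15.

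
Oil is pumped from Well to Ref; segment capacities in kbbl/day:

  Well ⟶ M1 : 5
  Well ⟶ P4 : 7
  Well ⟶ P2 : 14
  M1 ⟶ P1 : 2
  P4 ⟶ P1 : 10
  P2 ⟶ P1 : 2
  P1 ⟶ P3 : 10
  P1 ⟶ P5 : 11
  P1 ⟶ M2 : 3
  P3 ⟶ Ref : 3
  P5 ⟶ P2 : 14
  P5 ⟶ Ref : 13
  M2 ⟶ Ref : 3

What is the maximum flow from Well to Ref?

Augment Well→M1→P1→P3→Ref: bottleneck 2, flow now 2.
Augment Well→P4→P1→P3→Ref: bottleneck 1, flow now 3.
Augment Well→P4→P1→P5→Ref: bottleneck 6, flow now 9.
Augment Well→P2→P1→P5→Ref: bottleneck 2, flow now 11.
No augmenting path remains; maximum flow = 11.
In the residual graph, reachable from Well: {Well, M1, P2}.
Min-cut edges: Well→P4 (7), M1→P1 (2), P2→P1 (2); capacity 7 + 2 + 2 = 11.
This cut is saturated, so no flow can exceed 11.

11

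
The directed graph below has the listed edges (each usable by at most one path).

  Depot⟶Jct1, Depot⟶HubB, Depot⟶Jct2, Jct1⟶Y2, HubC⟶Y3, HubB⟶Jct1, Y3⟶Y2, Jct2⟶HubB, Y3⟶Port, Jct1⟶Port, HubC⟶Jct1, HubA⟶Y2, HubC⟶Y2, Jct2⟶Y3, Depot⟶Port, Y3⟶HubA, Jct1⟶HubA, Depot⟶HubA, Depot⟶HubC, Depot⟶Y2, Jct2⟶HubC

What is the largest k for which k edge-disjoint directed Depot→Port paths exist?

3

Assign every edge capacity 1; by Menger, the answer equals the max flow.
Path Depot→Port (+1); total 1.
Path Depot→Jct1→Port (+1); total 2.
Path Depot→Jct2→Y3→Port (+1); total 3.
No residual Depot→Port path; max flow = 3.
Certifying cut of size 3: {Depot→Port, Jct1→Port, Y3→Port}.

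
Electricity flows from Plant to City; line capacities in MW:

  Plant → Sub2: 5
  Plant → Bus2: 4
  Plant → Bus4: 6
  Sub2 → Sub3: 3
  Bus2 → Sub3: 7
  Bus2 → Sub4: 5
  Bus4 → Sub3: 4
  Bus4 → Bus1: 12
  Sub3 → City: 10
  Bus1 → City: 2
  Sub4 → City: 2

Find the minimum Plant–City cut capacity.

13

Augment Plant→Sub2→Sub3→City: bottleneck 3, flow now 3.
Augment Plant→Bus2→Sub3→City: bottleneck 4, flow now 7.
Augment Plant→Bus4→Sub3→City: bottleneck 3, flow now 10.
Augment Plant→Bus4→Bus1→City: bottleneck 2, flow now 12.
Augment Plant→Bus4→Sub3→Bus2→Sub4→City: bottleneck 1, flow now 13. (uses reverse residual edge)
No augmenting path remains; maximum flow = 13.
By max-flow min-cut, the minimum cut capacity equals the max flow.
In the residual graph, reachable from Plant: {Plant, Sub2}.
Min-cut edges: Plant→Bus2 (4), Plant→Bus4 (6), Sub2→Sub3 (3); capacity 4 + 6 + 3 = 13.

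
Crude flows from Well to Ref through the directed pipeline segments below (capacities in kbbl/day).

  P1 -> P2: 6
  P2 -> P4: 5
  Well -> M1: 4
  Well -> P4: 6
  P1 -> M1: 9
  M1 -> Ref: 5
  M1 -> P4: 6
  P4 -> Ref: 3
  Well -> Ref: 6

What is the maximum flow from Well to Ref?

Augment Well→Ref: bottleneck 6, flow now 6.
Augment Well→M1→Ref: bottleneck 4, flow now 10.
Augment Well→P4→Ref: bottleneck 3, flow now 13.
No augmenting path remains; maximum flow = 13.
In the residual graph, reachable from Well: {Well, P4}.
Min-cut edges: Well→M1 (4), Well→Ref (6), P4→Ref (3); capacity 4 + 6 + 3 = 13.
This cut is saturated, so no flow can exceed 13.

13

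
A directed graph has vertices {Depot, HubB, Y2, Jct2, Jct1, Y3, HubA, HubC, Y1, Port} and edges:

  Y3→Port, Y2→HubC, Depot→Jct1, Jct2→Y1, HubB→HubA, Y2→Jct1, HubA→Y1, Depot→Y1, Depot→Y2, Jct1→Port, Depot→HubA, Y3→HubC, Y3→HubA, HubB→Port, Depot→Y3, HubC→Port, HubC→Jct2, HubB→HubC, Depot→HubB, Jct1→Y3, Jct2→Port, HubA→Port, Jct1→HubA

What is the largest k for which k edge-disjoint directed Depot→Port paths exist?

5

Assign every edge capacity 1; by Menger, the answer equals the max flow.
Path Depot→HubB→Port (+1); total 1.
Path Depot→Jct1→Port (+1); total 2.
Path Depot→Y3→Port (+1); total 3.
Path Depot→HubA→Port (+1); total 4.
Path Depot→Y2→HubC→Port (+1); total 5.
No residual Depot→Port path; max flow = 5.
Certifying cut of size 5: {Depot→HubA, Depot→HubB, Depot→Jct1, Depot→Y2, Depot→Y3}.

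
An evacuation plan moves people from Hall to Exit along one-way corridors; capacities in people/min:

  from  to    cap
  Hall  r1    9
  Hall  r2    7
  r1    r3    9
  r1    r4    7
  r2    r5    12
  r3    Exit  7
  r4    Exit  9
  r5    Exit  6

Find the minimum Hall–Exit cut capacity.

15

Augment Hall→r1→r3→Exit: bottleneck 7, flow now 7.
Augment Hall→r1→r4→Exit: bottleneck 2, flow now 9.
Augment Hall→r2→r5→Exit: bottleneck 6, flow now 15.
No augmenting path remains; maximum flow = 15.
By max-flow min-cut, the minimum cut capacity equals the max flow.
In the residual graph, reachable from Hall: {Hall, r2, r5}.
Min-cut edges: Hall→r1 (9), r5→Exit (6); capacity 9 + 6 = 15.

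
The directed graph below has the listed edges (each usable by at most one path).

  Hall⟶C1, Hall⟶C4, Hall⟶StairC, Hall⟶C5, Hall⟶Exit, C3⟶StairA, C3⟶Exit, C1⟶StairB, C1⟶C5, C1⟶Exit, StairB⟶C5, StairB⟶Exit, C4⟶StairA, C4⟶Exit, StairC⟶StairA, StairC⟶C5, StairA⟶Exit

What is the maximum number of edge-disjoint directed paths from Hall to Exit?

4

Assign every edge capacity 1; by Menger, the answer equals the max flow.
Path Hall→Exit (+1); total 1.
Path Hall→C1→Exit (+1); total 2.
Path Hall→C4→Exit (+1); total 3.
Path Hall→StairC→StairA→Exit (+1); total 4.
No residual Hall→Exit path; max flow = 4.
Certifying cut of size 4: {Hall→C1, Hall→C4, Hall→Exit, Hall→StairC}.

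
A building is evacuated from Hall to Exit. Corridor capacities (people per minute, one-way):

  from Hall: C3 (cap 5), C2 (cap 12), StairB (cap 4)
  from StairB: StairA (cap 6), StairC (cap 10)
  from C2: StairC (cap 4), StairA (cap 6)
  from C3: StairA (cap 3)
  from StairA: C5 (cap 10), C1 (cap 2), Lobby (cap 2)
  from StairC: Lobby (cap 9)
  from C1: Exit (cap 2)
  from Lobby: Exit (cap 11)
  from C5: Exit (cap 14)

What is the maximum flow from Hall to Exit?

Augment Hall→StairB→StairA→C1→Exit: bottleneck 2, flow now 2.
Augment Hall→StairB→StairA→Lobby→Exit: bottleneck 2, flow now 4.
Augment Hall→C2→StairA→C5→Exit: bottleneck 6, flow now 10.
Augment Hall→C2→StairC→Lobby→Exit: bottleneck 4, flow now 14.
Augment Hall→C3→StairA→C5→Exit: bottleneck 3, flow now 17.
No augmenting path remains; maximum flow = 17.
In the residual graph, reachable from Hall: {Hall, C2, C3}.
Min-cut edges: Hall→StairB (4), C2→StairA (6), C2→StairC (4), C3→StairA (3); capacity 4 + 6 + 4 + 3 = 17.
This cut is saturated, so no flow can exceed 17.

17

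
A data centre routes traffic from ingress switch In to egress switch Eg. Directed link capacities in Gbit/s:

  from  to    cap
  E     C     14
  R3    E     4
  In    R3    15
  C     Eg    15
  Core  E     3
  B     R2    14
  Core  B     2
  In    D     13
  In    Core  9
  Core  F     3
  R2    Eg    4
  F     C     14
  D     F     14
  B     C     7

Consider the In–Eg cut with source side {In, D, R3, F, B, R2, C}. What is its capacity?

32

Edges leaving {In, D, R3, F, B, R2, C}: In→Core (9), R3→E (4), R2→Eg (4), C→Eg (15).
Cut capacity = 9 + 4 + 4 + 15 = 32.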